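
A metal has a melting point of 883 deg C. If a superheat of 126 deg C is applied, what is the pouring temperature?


Formula: T_pour = T_melt + Superheat
T_pour = 883 + 126 = 1009 deg C

Final answer: 1009 deg C


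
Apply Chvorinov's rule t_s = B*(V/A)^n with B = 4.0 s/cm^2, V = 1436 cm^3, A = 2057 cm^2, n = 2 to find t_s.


Formula: t_s = B * (V/A)^n  (Chvorinov's rule, n=2)
Modulus M = V/A = 1436/2057 = 0.698104 cm
M^2 = 0.698104^2 = 0.487349 cm^2
t_s = 4.0 * 0.487349 = 1.9494 s

1.9494 s


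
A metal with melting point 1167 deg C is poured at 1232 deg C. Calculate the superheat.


Formula: Superheat = T_pour - T_melt
Superheat = 1232 - 1167 = 65 deg C


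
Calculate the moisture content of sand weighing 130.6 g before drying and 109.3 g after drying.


Formula: MC = (W_wet - W_dry) / W_wet * 100
Water mass = 130.6 - 109.3 = 21.3 g
MC = 21.3 / 130.6 * 100 = 16.3093%

16.3093%


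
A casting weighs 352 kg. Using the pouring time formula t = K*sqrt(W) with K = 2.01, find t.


Formula: t = K * sqrt(W)
sqrt(W) = sqrt(352) = 18.76166
t = 2.01 * 18.76166 = 37.7109 s

Answer: 37.7109 s


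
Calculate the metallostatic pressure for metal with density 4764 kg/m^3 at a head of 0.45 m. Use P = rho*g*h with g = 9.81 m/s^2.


Formula: P = rho * g * h
rho * g = 4764 * 9.81 = 46734.84 N/m^3
P = 46734.84 * 0.45 = 21030.6780 Pa

Final answer: 21030.6780 Pa


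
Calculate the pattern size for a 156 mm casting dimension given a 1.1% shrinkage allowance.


Formula: L_pattern = L_casting * (1 + shrinkage_rate/100)
Shrinkage factor = 1 + 1.1/100 = 1.011
L_pattern = 156 mm * 1.011 = 157.7160 mm


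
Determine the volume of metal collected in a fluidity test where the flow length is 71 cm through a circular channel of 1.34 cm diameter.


Formula: V = pi * (d/2)^2 * L  (cylinder volume)
Radius = 1.34/2 = 0.67 cm
V = pi * 0.67^2 * 71 = 100.1285 cm^3

Final answer: 100.1285 cm^3


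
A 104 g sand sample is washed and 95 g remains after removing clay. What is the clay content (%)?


Formula: Clay% = (W_total - W_washed) / W_total * 100
Clay mass = 104 - 95 = 9 g
Clay% = 9 / 104 * 100 = 8.6538%

8.6538%


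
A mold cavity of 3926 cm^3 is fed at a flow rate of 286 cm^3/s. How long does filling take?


Formula: t_fill = V_mold / Q_flow
t = 3926 cm^3 / 286 cm^3/s = 13.7273 s


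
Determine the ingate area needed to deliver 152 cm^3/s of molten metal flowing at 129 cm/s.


Formula: A_ingate = Q / v  (continuity equation)
A = 152 cm^3/s / 129 cm/s = 1.1783 cm^2

Answer: 1.1783 cm^2


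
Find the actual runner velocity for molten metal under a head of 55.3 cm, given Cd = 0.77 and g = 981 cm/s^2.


Formula: v = Cd * sqrt(2 * g * h)  (Torricelli with discharge coefficient)
2*g*h = 2 * 981 * 55.3 = 108498.6 cm^2/s^2
sqrt(108498.6) = 329.39126 cm/s
v = 0.77 * 329.39126 = 253.6313 cm/s

Final answer: 253.6313 cm/s


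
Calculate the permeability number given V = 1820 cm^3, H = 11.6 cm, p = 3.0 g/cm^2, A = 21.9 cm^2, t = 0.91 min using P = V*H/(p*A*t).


Formula: Permeability Number P = (V * H) / (p * A * t)
Numerator: V * H = 1820 * 11.6 = 21112.0
Denominator: p * A * t = 3.0 * 21.9 * 0.91 = 59.787
P = 21112.0 / 59.787 = 353.1202


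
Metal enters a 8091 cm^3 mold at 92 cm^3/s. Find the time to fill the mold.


Formula: t_fill = V_mold / Q_flow
t = 8091 cm^3 / 92 cm^3/s = 87.9457 s

87.9457 s


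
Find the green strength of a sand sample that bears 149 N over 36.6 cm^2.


Formula: Compressive Strength = Force / Area
Strength = 149 N / 36.6 cm^2 = 4.0710 N/cm^2

Final answer: 4.0710 N/cm^2


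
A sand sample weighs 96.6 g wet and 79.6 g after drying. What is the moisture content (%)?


Formula: MC = (W_wet - W_dry) / W_wet * 100
Water mass = 96.6 - 79.6 = 17.0 g
MC = 17.0 / 96.6 * 100 = 17.5983%

Answer: 17.5983%


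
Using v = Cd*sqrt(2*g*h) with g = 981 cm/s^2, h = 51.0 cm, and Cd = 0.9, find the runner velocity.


Formula: v = Cd * sqrt(2 * g * h)  (Torricelli with discharge coefficient)
2*g*h = 2 * 981 * 51.0 = 100062.0 cm^2/s^2
sqrt(100062.0) = 316.32578 cm/s
v = 0.9 * 316.32578 = 284.6932 cm/s

284.6932 cm/s


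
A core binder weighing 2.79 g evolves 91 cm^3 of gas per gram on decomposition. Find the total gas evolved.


Formula: V_gas = W_binder * gas_evolution_rate
V = 2.79 g * 91 cm^3/g = 253.8900 cm^3

Final answer: 253.8900 cm^3


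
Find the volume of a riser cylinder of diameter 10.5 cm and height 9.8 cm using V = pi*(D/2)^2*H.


Formula: V = pi * (D/2)^2 * H  (cylinder volume)
Radius = D/2 = 10.5/2 = 5.25 cm
V = pi * 5.25^2 * 9.8 = 848.5834 cm^3

848.5834 cm^3


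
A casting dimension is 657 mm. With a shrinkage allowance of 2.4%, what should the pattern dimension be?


Formula: L_pattern = L_casting * (1 + shrinkage_rate/100)
Shrinkage factor = 1 + 2.4/100 = 1.024
L_pattern = 657 mm * 1.024 = 672.7680 mm

Answer: 672.7680 mm


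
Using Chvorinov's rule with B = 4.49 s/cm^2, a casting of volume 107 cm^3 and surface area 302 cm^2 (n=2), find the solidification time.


Formula: t_s = B * (V/A)^n  (Chvorinov's rule, n=2)
Modulus M = V/A = 107/302 = 0.354305 cm
M^2 = 0.354305^2 = 0.125532 cm^2
t_s = 4.49 * 0.125532 = 0.5636 s

Answer: 0.5636 s


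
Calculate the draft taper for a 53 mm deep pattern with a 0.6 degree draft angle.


Formula: taper = depth * tan(draft_angle)
tan(0.6 deg) = 0.0104724
taper = 53 mm * 0.0104724 = 0.5550 mm

Answer: 0.5550 mm


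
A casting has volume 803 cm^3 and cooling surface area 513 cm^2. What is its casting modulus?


Formula: Casting Modulus M = V / A
M = 803 cm^3 / 513 cm^2 = 1.5653 cm


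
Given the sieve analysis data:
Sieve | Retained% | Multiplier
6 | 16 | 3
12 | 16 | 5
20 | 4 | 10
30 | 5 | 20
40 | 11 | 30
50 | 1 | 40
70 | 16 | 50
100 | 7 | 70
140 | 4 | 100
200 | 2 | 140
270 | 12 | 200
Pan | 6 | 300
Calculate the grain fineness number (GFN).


Formula: GFN = sum(pct * multiplier) / sum(pct)
sum(pct * multiplier) = 6808
sum(pct) = 100
GFN = 6808 / 100 = 68.08

Final answer: 68.08


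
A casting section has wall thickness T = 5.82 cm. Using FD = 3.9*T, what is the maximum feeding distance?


Formula: FD = 3.9 * T  (riser feeding-distance rule)
FD = 3.9 * 5.82 cm = 22.6980 cm

22.6980 cm


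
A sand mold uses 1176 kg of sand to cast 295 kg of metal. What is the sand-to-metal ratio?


Formula: Sand-to-Metal Ratio = W_sand / W_metal
Ratio = 1176 kg / 295 kg = 3.9864

Final answer: 3.9864


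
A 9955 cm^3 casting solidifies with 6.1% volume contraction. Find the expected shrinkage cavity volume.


Formula: V_shrink = V_casting * shrinkage_pct / 100
V_shrink = 9955 cm^3 * 6.1 / 100 = 607.2550 cm^3

Final answer: 607.2550 cm^3


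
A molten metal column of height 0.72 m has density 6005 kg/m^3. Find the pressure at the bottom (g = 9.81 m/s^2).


Formula: P = rho * g * h
rho * g = 6005 * 9.81 = 58909.05 N/m^3
P = 58909.05 * 0.72 = 42414.5160 Pa

42414.5160 Pa


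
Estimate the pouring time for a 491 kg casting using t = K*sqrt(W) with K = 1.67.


Formula: t = K * sqrt(W)
sqrt(W) = sqrt(491) = 22.15852
t = 1.67 * 22.15852 = 37.0047 s

Answer: 37.0047 s


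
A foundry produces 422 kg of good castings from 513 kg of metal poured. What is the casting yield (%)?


Formula: Casting Yield = (W_good / W_total) * 100
Yield = (422 kg / 513 kg) * 100 = 82.2612%


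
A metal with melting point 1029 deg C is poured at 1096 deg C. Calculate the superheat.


Formula: Superheat = T_pour - T_melt
Superheat = 1096 - 1029 = 67 deg C

Final answer: 67 deg C


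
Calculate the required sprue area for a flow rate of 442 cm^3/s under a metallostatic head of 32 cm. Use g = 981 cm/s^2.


Formula: v = sqrt(2*g*h), A = Q/v
Velocity: v = sqrt(2 * 981 * 32) = sqrt(62784) = 250.5674 cm/s
Sprue area: A = Q / v = 442 / 250.5674 = 1.7640 cm^2

Answer: 1.7640 cm^2


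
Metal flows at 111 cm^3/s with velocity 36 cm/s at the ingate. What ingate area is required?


Formula: A_ingate = Q / v  (continuity equation)
A = 111 cm^3/s / 36 cm/s = 3.0833 cm^2

Answer: 3.0833 cm^2


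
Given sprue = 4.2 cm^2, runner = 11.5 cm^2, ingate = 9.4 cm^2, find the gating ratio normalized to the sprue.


Sprue:Runner:Ingate = 1 : 11.5/4.2 : 9.4/4.2 = 1:2.74:2.24

Final answer: 1:2.74:2.24


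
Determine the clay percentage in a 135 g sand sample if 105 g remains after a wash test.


Formula: Clay% = (W_total - W_washed) / W_total * 100
Clay mass = 135 - 105 = 30 g
Clay% = 30 / 135 * 100 = 22.2222%

Answer: 22.2222%


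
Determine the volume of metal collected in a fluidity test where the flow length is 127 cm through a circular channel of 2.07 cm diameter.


Formula: V = pi * (d/2)^2 * L  (cylinder volume)
Radius = 2.07/2 = 1.035 cm
V = pi * 1.035^2 * 127 = 427.3998 cm^3

427.3998 cm^3


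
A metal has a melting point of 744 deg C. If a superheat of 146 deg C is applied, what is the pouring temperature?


Formula: T_pour = T_melt + Superheat
T_pour = 744 + 146 = 890 deg C

Final answer: 890 deg C


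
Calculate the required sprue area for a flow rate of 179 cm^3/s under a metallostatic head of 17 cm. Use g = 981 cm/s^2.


Formula: v = sqrt(2*g*h), A = Q/v
Velocity: v = sqrt(2 * 981 * 17) = sqrt(33354) = 182.6308 cm/s
Sprue area: A = Q / v = 179 / 182.6308 = 0.9801 cm^2

Answer: 0.9801 cm^2


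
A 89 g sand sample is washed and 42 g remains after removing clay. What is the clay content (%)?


Formula: Clay% = (W_total - W_washed) / W_total * 100
Clay mass = 89 - 42 = 47 g
Clay% = 47 / 89 * 100 = 52.8090%

52.8090%


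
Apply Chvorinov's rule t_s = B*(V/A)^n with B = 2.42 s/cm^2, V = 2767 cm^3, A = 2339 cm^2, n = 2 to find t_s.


Formula: t_s = B * (V/A)^n  (Chvorinov's rule, n=2)
Modulus M = V/A = 2767/2339 = 1.182984 cm
M^2 = 1.182984^2 = 1.399451 cm^2
t_s = 2.42 * 1.399451 = 3.3867 s

3.3867 s


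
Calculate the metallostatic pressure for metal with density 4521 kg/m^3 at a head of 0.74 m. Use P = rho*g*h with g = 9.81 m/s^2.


Formula: P = rho * g * h
rho * g = 4521 * 9.81 = 44351.01 N/m^3
P = 44351.01 * 0.74 = 32819.7474 Pa

Final answer: 32819.7474 Pa


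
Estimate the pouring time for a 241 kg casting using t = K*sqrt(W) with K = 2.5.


Formula: t = K * sqrt(W)
sqrt(W) = sqrt(241) = 15.52417
t = 2.5 * 15.52417 = 38.8104 s

38.8104 s


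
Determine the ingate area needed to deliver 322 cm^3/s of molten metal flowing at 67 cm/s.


Formula: A_ingate = Q / v  (continuity equation)
A = 322 cm^3/s / 67 cm/s = 4.8060 cm^2


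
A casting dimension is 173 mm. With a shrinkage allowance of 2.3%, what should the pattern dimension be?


Formula: L_pattern = L_casting * (1 + shrinkage_rate/100)
Shrinkage factor = 1 + 2.3/100 = 1.023
L_pattern = 173 mm * 1.023 = 176.9790 mm


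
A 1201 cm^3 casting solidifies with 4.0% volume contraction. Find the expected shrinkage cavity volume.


Formula: V_shrink = V_casting * shrinkage_pct / 100
V_shrink = 1201 cm^3 * 4.0 / 100 = 48.0400 cm^3


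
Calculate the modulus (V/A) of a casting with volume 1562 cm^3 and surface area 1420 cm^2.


Formula: Casting Modulus M = V / A
M = 1562 cm^3 / 1420 cm^2 = 1.1000 cm

Final answer: 1.1000 cm


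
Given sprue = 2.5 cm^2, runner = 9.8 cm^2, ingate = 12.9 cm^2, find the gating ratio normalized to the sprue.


Sprue:Runner:Ingate = 1 : 9.8/2.5 : 12.9/2.5 = 1:3.92:5.16

1:3.92:5.16


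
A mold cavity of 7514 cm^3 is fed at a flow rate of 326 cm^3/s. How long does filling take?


Formula: t_fill = V_mold / Q_flow
t = 7514 cm^3 / 326 cm^3/s = 23.0491 s

Final answer: 23.0491 s


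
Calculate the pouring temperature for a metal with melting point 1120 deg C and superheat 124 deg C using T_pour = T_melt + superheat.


Formula: T_pour = T_melt + Superheat
T_pour = 1120 + 124 = 1244 deg C

1244 deg C


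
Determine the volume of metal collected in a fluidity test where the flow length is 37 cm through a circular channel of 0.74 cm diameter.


Formula: V = pi * (d/2)^2 * L  (cylinder volume)
Radius = 0.74/2 = 0.37 cm
V = pi * 0.37^2 * 37 = 15.9131 cm^3


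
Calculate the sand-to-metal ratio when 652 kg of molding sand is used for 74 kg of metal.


Formula: Sand-to-Metal Ratio = W_sand / W_metal
Ratio = 652 kg / 74 kg = 8.8108


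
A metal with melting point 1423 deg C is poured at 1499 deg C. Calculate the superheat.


Formula: Superheat = T_pour - T_melt
Superheat = 1499 - 1423 = 76 deg C

Answer: 76 deg C


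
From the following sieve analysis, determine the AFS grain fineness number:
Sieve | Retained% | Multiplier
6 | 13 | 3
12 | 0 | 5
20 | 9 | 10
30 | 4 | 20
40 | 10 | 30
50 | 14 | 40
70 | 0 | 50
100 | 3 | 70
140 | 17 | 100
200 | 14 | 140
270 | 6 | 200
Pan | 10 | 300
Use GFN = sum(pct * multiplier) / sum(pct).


Formula: GFN = sum(pct * multiplier) / sum(pct)
sum(pct * multiplier) = 9139
sum(pct) = 100
GFN = 9139 / 100 = 91.39

Answer: 91.39


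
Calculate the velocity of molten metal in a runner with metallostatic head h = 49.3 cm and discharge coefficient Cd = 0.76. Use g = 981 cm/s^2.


Formula: v = Cd * sqrt(2 * g * h)  (Torricelli with discharge coefficient)
2*g*h = 2 * 981 * 49.3 = 96726.6 cm^2/s^2
sqrt(96726.6) = 311.00900 cm/s
v = 0.76 * 311.00900 = 236.3668 cm/s


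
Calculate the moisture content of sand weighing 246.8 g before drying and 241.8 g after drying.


Formula: MC = (W_wet - W_dry) / W_wet * 100
Water mass = 246.8 - 241.8 = 5.0 g
MC = 5.0 / 246.8 * 100 = 2.0259%


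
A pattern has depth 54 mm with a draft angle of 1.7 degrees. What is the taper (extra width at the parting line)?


Formula: taper = depth * tan(draft_angle)
tan(1.7 deg) = 0.0296793
taper = 54 mm * 0.0296793 = 1.6027 mm


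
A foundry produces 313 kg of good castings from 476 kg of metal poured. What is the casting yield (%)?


Formula: Casting Yield = (W_good / W_total) * 100
Yield = (313 kg / 476 kg) * 100 = 65.7563%

65.7563%


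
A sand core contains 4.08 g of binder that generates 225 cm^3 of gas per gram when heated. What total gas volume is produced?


Formula: V_gas = W_binder * gas_evolution_rate
V = 4.08 g * 225 cm^3/g = 918.0000 cm^3

Final answer: 918.0000 cm^3


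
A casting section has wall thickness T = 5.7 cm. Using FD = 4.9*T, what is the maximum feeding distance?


Formula: FD = 4.9 * T  (riser feeding-distance rule)
FD = 4.9 * 5.7 cm = 27.9300 cm

Final answer: 27.9300 cm


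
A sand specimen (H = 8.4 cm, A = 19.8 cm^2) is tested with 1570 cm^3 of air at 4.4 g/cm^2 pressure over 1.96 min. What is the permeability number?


Formula: Permeability Number P = (V * H) / (p * A * t)
Numerator: V * H = 1570 * 8.4 = 13188.0
Denominator: p * A * t = 4.4 * 19.8 * 1.96 = 170.7552
P = 13188.0 / 170.7552 = 77.2334

77.2334


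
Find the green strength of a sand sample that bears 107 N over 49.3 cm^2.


Formula: Compressive Strength = Force / Area
Strength = 107 N / 49.3 cm^2 = 2.1704 N/cm^2


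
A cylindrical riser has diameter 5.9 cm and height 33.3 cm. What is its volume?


Formula: V = pi * (D/2)^2 * H  (cylinder volume)
Radius = D/2 = 5.9/2 = 2.95 cm
V = pi * 2.95^2 * 33.3 = 910.4123 cm^3

Final answer: 910.4123 cm^3


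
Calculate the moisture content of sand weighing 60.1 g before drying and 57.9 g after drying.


Formula: MC = (W_wet - W_dry) / W_wet * 100
Water mass = 60.1 - 57.9 = 2.2 g
MC = 2.2 / 60.1 * 100 = 3.6606%

Answer: 3.6606%


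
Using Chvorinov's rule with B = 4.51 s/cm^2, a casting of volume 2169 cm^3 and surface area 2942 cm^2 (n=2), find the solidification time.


Formula: t_s = B * (V/A)^n  (Chvorinov's rule, n=2)
Modulus M = V/A = 2169/2942 = 0.737254 cm
M^2 = 0.737254^2 = 0.543543 cm^2
t_s = 4.51 * 0.543543 = 2.4514 s

Final answer: 2.4514 s


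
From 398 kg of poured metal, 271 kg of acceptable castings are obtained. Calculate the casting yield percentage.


Formula: Casting Yield = (W_good / W_total) * 100
Yield = (271 kg / 398 kg) * 100 = 68.0905%

Final answer: 68.0905%


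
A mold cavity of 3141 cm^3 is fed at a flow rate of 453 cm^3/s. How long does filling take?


Formula: t_fill = V_mold / Q_flow
t = 3141 cm^3 / 453 cm^3/s = 6.9338 s

6.9338 s


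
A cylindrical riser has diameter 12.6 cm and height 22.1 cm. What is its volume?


Formula: V = pi * (D/2)^2 * H  (cylinder volume)
Radius = D/2 = 12.6/2 = 6.3 cm
V = pi * 6.3^2 * 22.1 = 2755.6449 cm^3


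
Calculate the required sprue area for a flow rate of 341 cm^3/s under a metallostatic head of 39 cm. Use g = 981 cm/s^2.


Formula: v = sqrt(2*g*h), A = Q/v
Velocity: v = sqrt(2 * 981 * 39) = sqrt(76518) = 276.6189 cm/s
Sprue area: A = Q / v = 341 / 276.6189 = 1.2327 cm^2

Final answer: 1.2327 cm^2


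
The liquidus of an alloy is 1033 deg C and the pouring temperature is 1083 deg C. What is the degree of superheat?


Formula: Superheat = T_pour - T_melt
Superheat = 1083 - 1033 = 50 deg C


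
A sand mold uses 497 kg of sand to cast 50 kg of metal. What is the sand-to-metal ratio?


Formula: Sand-to-Metal Ratio = W_sand / W_metal
Ratio = 497 kg / 50 kg = 9.9400

9.9400


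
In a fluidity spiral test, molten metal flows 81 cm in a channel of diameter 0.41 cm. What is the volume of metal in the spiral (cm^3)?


Formula: V = pi * (d/2)^2 * L  (cylinder volume)
Radius = 0.41/2 = 0.205 cm
V = pi * 0.205^2 * 81 = 10.6941 cm^3

Answer: 10.6941 cm^3


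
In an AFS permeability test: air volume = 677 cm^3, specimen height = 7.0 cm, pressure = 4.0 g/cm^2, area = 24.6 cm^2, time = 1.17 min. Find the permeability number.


Formula: Permeability Number P = (V * H) / (p * A * t)
Numerator: V * H = 677 * 7.0 = 4739.0
Denominator: p * A * t = 4.0 * 24.6 * 1.17 = 115.128
P = 4739.0 / 115.128 = 41.1629

Final answer: 41.1629


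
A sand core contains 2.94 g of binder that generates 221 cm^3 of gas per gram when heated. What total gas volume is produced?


Formula: V_gas = W_binder * gas_evolution_rate
V = 2.94 g * 221 cm^3/g = 649.7400 cm^3

649.7400 cm^3


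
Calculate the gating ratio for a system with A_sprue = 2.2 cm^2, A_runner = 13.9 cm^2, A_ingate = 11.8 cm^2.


Sprue:Runner:Ingate = 1 : 13.9/2.2 : 11.8/2.2 = 1:6.32:5.36

Answer: 1:6.32:5.36


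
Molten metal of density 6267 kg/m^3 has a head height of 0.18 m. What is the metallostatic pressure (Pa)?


Formula: P = rho * g * h
rho * g = 6267 * 9.81 = 61479.27 N/m^3
P = 61479.27 * 0.18 = 11066.2686 Pa

11066.2686 Pa


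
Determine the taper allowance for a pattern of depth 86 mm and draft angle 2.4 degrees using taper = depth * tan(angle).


Formula: taper = depth * tan(draft_angle)
tan(2.4 deg) = 0.0419124
taper = 86 mm * 0.0419124 = 3.6045 mm

Answer: 3.6045 mm


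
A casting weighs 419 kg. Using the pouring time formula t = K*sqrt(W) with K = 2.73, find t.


Formula: t = K * sqrt(W)
sqrt(W) = sqrt(419) = 20.46949
t = 2.73 * 20.46949 = 55.8817 s

Answer: 55.8817 s


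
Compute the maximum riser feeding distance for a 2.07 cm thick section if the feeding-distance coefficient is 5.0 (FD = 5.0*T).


Formula: FD = 5.0 * T  (riser feeding-distance rule)
FD = 5.0 * 2.07 cm = 10.3500 cm

10.3500 cm


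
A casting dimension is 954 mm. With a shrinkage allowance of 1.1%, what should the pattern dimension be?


Formula: L_pattern = L_casting * (1 + shrinkage_rate/100)
Shrinkage factor = 1 + 1.1/100 = 1.011
L_pattern = 954 mm * 1.011 = 964.4940 mm

Final answer: 964.4940 mm


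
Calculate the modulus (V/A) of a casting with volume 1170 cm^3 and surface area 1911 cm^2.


Formula: Casting Modulus M = V / A
M = 1170 cm^3 / 1911 cm^2 = 0.6122 cm

0.6122 cm


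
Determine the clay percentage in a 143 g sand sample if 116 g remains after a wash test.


Formula: Clay% = (W_total - W_washed) / W_total * 100
Clay mass = 143 - 116 = 27 g
Clay% = 27 / 143 * 100 = 18.8811%

18.8811%


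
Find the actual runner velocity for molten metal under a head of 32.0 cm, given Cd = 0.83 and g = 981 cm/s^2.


Formula: v = Cd * sqrt(2 * g * h)  (Torricelli with discharge coefficient)
2*g*h = 2 * 981 * 32.0 = 62784.0 cm^2/s^2
sqrt(62784.0) = 250.56736 cm/s
v = 0.83 * 250.56736 = 207.9709 cm/s

Answer: 207.9709 cm/s


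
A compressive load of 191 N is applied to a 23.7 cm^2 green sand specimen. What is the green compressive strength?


Formula: Compressive Strength = Force / Area
Strength = 191 N / 23.7 cm^2 = 8.0591 N/cm^2


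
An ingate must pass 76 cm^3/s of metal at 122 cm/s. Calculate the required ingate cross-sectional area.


Formula: A_ingate = Q / v  (continuity equation)
A = 76 cm^3/s / 122 cm/s = 0.6230 cm^2


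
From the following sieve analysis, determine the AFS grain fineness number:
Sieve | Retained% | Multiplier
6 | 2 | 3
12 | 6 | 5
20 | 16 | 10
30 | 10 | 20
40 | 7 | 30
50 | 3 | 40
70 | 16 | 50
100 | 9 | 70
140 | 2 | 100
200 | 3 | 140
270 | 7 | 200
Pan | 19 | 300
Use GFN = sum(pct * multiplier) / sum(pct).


Formula: GFN = sum(pct * multiplier) / sum(pct)
sum(pct * multiplier) = 9876
sum(pct) = 100
GFN = 9876 / 100 = 98.76

Final answer: 98.76


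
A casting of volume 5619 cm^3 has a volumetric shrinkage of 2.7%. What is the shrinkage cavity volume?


Formula: V_shrink = V_casting * shrinkage_pct / 100
V_shrink = 5619 cm^3 * 2.7 / 100 = 151.7130 cm^3

Answer: 151.7130 cm^3


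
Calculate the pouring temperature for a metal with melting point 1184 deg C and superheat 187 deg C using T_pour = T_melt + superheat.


Formula: T_pour = T_melt + Superheat
T_pour = 1184 + 187 = 1371 deg C


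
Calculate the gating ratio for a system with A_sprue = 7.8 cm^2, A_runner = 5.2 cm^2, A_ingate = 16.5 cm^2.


Sprue:Runner:Ingate = 1 : 5.2/7.8 : 16.5/7.8 = 1:0.67:2.12

Final answer: 1:0.67:2.12


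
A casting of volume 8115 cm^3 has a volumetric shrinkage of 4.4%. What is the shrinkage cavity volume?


Formula: V_shrink = V_casting * shrinkage_pct / 100
V_shrink = 8115 cm^3 * 4.4 / 100 = 357.0600 cm^3


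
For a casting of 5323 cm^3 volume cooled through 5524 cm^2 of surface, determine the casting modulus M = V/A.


Formula: Casting Modulus M = V / A
M = 5323 cm^3 / 5524 cm^2 = 0.9636 cm


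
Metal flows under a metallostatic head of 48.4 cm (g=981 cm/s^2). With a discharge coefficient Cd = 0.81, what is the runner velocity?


Formula: v = Cd * sqrt(2 * g * h)  (Torricelli with discharge coefficient)
2*g*h = 2 * 981 * 48.4 = 94960.8 cm^2/s^2
sqrt(94960.8) = 308.15710 cm/s
v = 0.81 * 308.15710 = 249.6073 cm/s

Final answer: 249.6073 cm/s


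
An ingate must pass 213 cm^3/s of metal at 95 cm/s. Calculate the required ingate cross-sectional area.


Formula: A_ingate = Q / v  (continuity equation)
A = 213 cm^3/s / 95 cm/s = 2.2421 cm^2

Answer: 2.2421 cm^2


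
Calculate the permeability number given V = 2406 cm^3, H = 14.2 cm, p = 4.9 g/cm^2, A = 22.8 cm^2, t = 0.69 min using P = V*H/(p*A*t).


Formula: Permeability Number P = (V * H) / (p * A * t)
Numerator: V * H = 2406 * 14.2 = 34165.2
Denominator: p * A * t = 4.9 * 22.8 * 0.69 = 77.0868
P = 34165.2 / 77.0868 = 443.2043


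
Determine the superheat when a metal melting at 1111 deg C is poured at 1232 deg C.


Formula: Superheat = T_pour - T_melt
Superheat = 1232 - 1111 = 121 deg C

121 deg C


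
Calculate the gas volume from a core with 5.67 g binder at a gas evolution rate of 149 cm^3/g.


Formula: V_gas = W_binder * gas_evolution_rate
V = 5.67 g * 149 cm^3/g = 844.8300 cm^3


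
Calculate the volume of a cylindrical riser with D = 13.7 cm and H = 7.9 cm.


Formula: V = pi * (D/2)^2 * H  (cylinder volume)
Radius = D/2 = 13.7/2 = 6.85 cm
V = pi * 6.85^2 * 7.9 = 1164.5499 cm^3

1164.5499 cm^3


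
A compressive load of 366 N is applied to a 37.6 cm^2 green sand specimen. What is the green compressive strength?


Formula: Compressive Strength = Force / Area
Strength = 366 N / 37.6 cm^2 = 9.7340 N/cm^2

Answer: 9.7340 N/cm^2


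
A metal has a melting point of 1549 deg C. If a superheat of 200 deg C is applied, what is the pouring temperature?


Formula: T_pour = T_melt + Superheat
T_pour = 1549 + 200 = 1749 deg C


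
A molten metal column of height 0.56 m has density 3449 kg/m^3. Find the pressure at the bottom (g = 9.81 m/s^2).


Formula: P = rho * g * h
rho * g = 3449 * 9.81 = 33834.69 N/m^3
P = 33834.69 * 0.56 = 18947.4264 Pa

Answer: 18947.4264 Pa


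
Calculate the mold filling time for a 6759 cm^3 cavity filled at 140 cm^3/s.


Formula: t_fill = V_mold / Q_flow
t = 6759 cm^3 / 140 cm^3/s = 48.2786 s

Final answer: 48.2786 s


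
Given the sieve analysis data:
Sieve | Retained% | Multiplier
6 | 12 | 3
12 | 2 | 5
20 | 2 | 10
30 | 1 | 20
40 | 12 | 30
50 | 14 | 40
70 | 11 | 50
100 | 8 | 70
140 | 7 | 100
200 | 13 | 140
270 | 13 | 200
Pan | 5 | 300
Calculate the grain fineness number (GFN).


Formula: GFN = sum(pct * multiplier) / sum(pct)
sum(pct * multiplier) = 8736
sum(pct) = 100
GFN = 8736 / 100 = 87.36

Final answer: 87.36


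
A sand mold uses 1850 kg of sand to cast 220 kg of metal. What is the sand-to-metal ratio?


Formula: Sand-to-Metal Ratio = W_sand / W_metal
Ratio = 1850 kg / 220 kg = 8.4091

Answer: 8.4091


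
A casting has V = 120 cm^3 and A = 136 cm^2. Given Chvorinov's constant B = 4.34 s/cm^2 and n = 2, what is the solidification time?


Formula: t_s = B * (V/A)^n  (Chvorinov's rule, n=2)
Modulus M = V/A = 120/136 = 0.882353 cm
M^2 = 0.882353^2 = 0.778547 cm^2
t_s = 4.34 * 0.778547 = 3.3789 s

Answer: 3.3789 s


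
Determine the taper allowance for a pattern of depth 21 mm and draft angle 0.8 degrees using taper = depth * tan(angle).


Formula: taper = depth * tan(draft_angle)
tan(0.8 deg) = 0.0139635
taper = 21 mm * 0.0139635 = 0.2932 mm


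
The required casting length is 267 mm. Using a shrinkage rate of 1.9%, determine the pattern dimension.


Formula: L_pattern = L_casting * (1 + shrinkage_rate/100)
Shrinkage factor = 1 + 1.9/100 = 1.019
L_pattern = 267 mm * 1.019 = 272.0730 mm

Answer: 272.0730 mm


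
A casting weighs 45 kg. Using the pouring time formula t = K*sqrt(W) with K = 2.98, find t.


Formula: t = K * sqrt(W)
sqrt(W) = sqrt(45) = 6.70820
t = 2.98 * 6.70820 = 19.9904 s

Answer: 19.9904 s


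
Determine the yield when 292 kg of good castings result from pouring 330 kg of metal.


Formula: Casting Yield = (W_good / W_total) * 100
Yield = (292 kg / 330 kg) * 100 = 88.4848%

88.4848%


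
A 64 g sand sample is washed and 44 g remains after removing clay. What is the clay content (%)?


Formula: Clay% = (W_total - W_washed) / W_total * 100
Clay mass = 64 - 44 = 20 g
Clay% = 20 / 64 * 100 = 31.2500%

Final answer: 31.2500%


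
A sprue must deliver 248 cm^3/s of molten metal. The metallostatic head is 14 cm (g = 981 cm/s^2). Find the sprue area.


Formula: v = sqrt(2*g*h), A = Q/v
Velocity: v = sqrt(2 * 981 * 14) = sqrt(27468) = 165.7347 cm/s
Sprue area: A = Q / v = 248 / 165.7347 = 1.4964 cm^2

Answer: 1.4964 cm^2


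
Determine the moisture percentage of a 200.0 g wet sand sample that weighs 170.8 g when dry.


Formula: MC = (W_wet - W_dry) / W_wet * 100
Water mass = 200.0 - 170.8 = 29.2 g
MC = 29.2 / 200.0 * 100 = 14.6000%

Answer: 14.6000%


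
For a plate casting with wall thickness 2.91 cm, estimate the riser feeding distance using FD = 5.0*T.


Formula: FD = 5.0 * T  (riser feeding-distance rule)
FD = 5.0 * 2.91 cm = 14.5500 cm

Answer: 14.5500 cm


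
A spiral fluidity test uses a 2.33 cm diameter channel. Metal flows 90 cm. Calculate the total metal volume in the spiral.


Formula: V = pi * (d/2)^2 * L  (cylinder volume)
Radius = 2.33/2 = 1.165 cm
V = pi * 1.165^2 * 90 = 383.7463 cm^3


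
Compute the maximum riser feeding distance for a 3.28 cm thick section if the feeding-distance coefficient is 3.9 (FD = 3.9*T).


Formula: FD = 3.9 * T  (riser feeding-distance rule)
FD = 3.9 * 3.28 cm = 12.7920 cm

12.7920 cm


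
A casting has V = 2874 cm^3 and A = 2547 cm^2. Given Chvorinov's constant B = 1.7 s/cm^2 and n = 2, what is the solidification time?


Formula: t_s = B * (V/A)^n  (Chvorinov's rule, n=2)
Modulus M = V/A = 2874/2547 = 1.128386 cm
M^2 = 1.128386^2 = 1.273255 cm^2
t_s = 1.7 * 1.273255 = 2.1645 s

Answer: 2.1645 s


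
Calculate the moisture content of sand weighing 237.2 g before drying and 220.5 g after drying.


Formula: MC = (W_wet - W_dry) / W_wet * 100
Water mass = 237.2 - 220.5 = 16.7 g
MC = 16.7 / 237.2 * 100 = 7.0405%

Answer: 7.0405%


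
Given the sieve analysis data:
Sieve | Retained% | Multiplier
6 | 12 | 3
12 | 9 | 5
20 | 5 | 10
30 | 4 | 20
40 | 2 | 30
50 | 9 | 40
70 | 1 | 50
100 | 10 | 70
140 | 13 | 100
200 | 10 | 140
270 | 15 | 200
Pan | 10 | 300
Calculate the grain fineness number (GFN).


Formula: GFN = sum(pct * multiplier) / sum(pct)
sum(pct * multiplier) = 10081
sum(pct) = 100
GFN = 10081 / 100 = 100.81

100.81


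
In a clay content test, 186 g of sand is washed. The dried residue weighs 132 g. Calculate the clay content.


Formula: Clay% = (W_total - W_washed) / W_total * 100
Clay mass = 186 - 132 = 54 g
Clay% = 54 / 186 * 100 = 29.0323%


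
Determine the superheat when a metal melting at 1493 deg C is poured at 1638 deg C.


Formula: Superheat = T_pour - T_melt
Superheat = 1638 - 1493 = 145 deg C

Answer: 145 deg C


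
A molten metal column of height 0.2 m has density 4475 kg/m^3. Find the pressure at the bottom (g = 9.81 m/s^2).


Formula: P = rho * g * h
rho * g = 4475 * 9.81 = 43899.75 N/m^3
P = 43899.75 * 0.2 = 8779.9500 Pa

Answer: 8779.9500 Pa


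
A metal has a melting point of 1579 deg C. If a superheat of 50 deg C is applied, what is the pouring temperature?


Formula: T_pour = T_melt + Superheat
T_pour = 1579 + 50 = 1629 deg C

Final answer: 1629 deg C


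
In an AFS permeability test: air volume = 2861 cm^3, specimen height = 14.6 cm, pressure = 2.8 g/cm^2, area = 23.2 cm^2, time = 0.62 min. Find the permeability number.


Formula: Permeability Number P = (V * H) / (p * A * t)
Numerator: V * H = 2861 * 14.6 = 41770.6
Denominator: p * A * t = 2.8 * 23.2 * 0.62 = 40.2752
P = 41770.6 / 40.2752 = 1037.1295

1037.1295


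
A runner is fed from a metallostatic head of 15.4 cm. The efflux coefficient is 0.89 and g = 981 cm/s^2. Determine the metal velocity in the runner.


Formula: v = Cd * sqrt(2 * g * h)  (Torricelli with discharge coefficient)
2*g*h = 2 * 981 * 15.4 = 30214.8 cm^2/s^2
sqrt(30214.8) = 173.82405 cm/s
v = 0.89 * 173.82405 = 154.7034 cm/s

154.7034 cm/s


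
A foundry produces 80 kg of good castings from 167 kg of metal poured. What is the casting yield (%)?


Formula: Casting Yield = (W_good / W_total) * 100
Yield = (80 kg / 167 kg) * 100 = 47.9042%


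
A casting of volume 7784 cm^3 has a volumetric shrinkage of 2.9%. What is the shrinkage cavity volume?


Formula: V_shrink = V_casting * shrinkage_pct / 100
V_shrink = 7784 cm^3 * 2.9 / 100 = 225.7360 cm^3

Final answer: 225.7360 cm^3


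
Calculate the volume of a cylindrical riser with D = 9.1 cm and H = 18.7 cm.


Formula: V = pi * (D/2)^2 * H  (cylinder volume)
Radius = D/2 = 9.1/2 = 4.55 cm
V = pi * 4.55^2 * 18.7 = 1216.2260 cm^3

1216.2260 cm^3


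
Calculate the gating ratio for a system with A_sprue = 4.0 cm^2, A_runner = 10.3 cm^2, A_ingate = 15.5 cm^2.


Sprue:Runner:Ingate = 1 : 10.3/4.0 : 15.5/4.0 = 1:2.58:3.88

1:2.58:3.88


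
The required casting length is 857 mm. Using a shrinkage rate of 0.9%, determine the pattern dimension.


Formula: L_pattern = L_casting * (1 + shrinkage_rate/100)
Shrinkage factor = 1 + 0.9/100 = 1.009
L_pattern = 857 mm * 1.009 = 864.7130 mm

Answer: 864.7130 mm


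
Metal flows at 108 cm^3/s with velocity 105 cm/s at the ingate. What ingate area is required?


Formula: A_ingate = Q / v  (continuity equation)
A = 108 cm^3/s / 105 cm/s = 1.0286 cm^2


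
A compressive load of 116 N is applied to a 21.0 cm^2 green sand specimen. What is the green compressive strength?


Formula: Compressive Strength = Force / Area
Strength = 116 N / 21.0 cm^2 = 5.5238 N/cm^2

5.5238 N/cm^2


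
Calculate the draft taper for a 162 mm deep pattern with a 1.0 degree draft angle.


Formula: taper = depth * tan(draft_angle)
tan(1.0 deg) = 0.0174551
taper = 162 mm * 0.0174551 = 2.8277 mm

Answer: 2.8277 mm


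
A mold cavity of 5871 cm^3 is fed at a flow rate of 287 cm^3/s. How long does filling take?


Formula: t_fill = V_mold / Q_flow
t = 5871 cm^3 / 287 cm^3/s = 20.4564 s


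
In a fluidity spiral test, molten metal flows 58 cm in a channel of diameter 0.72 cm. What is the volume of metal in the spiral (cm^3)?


Formula: V = pi * (d/2)^2 * L  (cylinder volume)
Radius = 0.72/2 = 0.36 cm
V = pi * 0.36^2 * 58 = 23.6147 cm^3

Answer: 23.6147 cm^3


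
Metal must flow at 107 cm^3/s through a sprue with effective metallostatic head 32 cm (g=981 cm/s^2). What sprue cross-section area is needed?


Formula: v = sqrt(2*g*h), A = Q/v
Velocity: v = sqrt(2 * 981 * 32) = sqrt(62784) = 250.5674 cm/s
Sprue area: A = Q / v = 107 / 250.5674 = 0.4270 cm^2


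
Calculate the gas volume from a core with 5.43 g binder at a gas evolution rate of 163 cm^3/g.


Formula: V_gas = W_binder * gas_evolution_rate
V = 5.43 g * 163 cm^3/g = 885.0900 cm^3

Final answer: 885.0900 cm^3


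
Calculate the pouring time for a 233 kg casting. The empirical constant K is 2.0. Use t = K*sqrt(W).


Formula: t = K * sqrt(W)
sqrt(W) = sqrt(233) = 15.26434
t = 2.0 * 15.26434 = 30.5287 s


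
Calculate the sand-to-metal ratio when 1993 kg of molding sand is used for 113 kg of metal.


Formula: Sand-to-Metal Ratio = W_sand / W_metal
Ratio = 1993 kg / 113 kg = 17.6372

17.6372


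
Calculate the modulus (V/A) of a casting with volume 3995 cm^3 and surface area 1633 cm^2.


Formula: Casting Modulus M = V / A
M = 3995 cm^3 / 1633 cm^2 = 2.4464 cm


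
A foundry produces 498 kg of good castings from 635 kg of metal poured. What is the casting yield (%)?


Formula: Casting Yield = (W_good / W_total) * 100
Yield = (498 kg / 635 kg) * 100 = 78.4252%

Final answer: 78.4252%


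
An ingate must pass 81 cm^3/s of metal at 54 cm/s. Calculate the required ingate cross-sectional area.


Formula: A_ingate = Q / v  (continuity equation)
A = 81 cm^3/s / 54 cm/s = 1.5000 cm^2

Answer: 1.5000 cm^2


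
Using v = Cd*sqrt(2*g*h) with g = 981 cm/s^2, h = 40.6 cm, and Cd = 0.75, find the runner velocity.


Formula: v = Cd * sqrt(2 * g * h)  (Torricelli with discharge coefficient)
2*g*h = 2 * 981 * 40.6 = 79657.2 cm^2/s^2
sqrt(79657.2) = 282.23607 cm/s
v = 0.75 * 282.23607 = 211.6771 cm/s

Answer: 211.6771 cm/s


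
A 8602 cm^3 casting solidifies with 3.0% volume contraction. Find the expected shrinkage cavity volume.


Formula: V_shrink = V_casting * shrinkage_pct / 100
V_shrink = 8602 cm^3 * 3.0 / 100 = 258.0600 cm^3

Final answer: 258.0600 cm^3


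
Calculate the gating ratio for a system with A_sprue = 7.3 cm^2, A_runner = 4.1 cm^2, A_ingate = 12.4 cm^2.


Sprue:Runner:Ingate = 1 : 4.1/7.3 : 12.4/7.3 = 1:0.56:1.70

Answer: 1:0.56:1.70


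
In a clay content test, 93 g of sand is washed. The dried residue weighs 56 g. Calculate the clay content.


Formula: Clay% = (W_total - W_washed) / W_total * 100
Clay mass = 93 - 56 = 37 g
Clay% = 37 / 93 * 100 = 39.7849%

Final answer: 39.7849%


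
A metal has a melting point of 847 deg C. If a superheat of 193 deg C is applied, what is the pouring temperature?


Formula: T_pour = T_melt + Superheat
T_pour = 847 + 193 = 1040 deg C

Answer: 1040 deg C


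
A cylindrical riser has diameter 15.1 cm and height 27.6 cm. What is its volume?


Formula: V = pi * (D/2)^2 * H  (cylinder volume)
Radius = D/2 = 15.1/2 = 7.55 cm
V = pi * 7.55^2 * 27.6 = 4942.5703 cm^3

Answer: 4942.5703 cm^3


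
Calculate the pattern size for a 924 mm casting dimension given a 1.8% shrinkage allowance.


Formula: L_pattern = L_casting * (1 + shrinkage_rate/100)
Shrinkage factor = 1 + 1.8/100 = 1.018
L_pattern = 924 mm * 1.018 = 940.6320 mm

Answer: 940.6320 mm


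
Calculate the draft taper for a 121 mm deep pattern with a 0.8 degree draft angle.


Formula: taper = depth * tan(draft_angle)
tan(0.8 deg) = 0.0139635
taper = 121 mm * 0.0139635 = 1.6896 mm

Answer: 1.6896 mm


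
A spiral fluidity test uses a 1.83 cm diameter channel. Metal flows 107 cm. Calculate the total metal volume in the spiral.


Formula: V = pi * (d/2)^2 * L  (cylinder volume)
Radius = 1.83/2 = 0.915 cm
V = pi * 0.915^2 * 107 = 281.4335 cm^3

Final answer: 281.4335 cm^3


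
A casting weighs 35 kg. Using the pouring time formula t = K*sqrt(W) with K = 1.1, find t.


Formula: t = K * sqrt(W)
sqrt(W) = sqrt(35) = 5.91608
t = 1.1 * 5.91608 = 6.5077 s


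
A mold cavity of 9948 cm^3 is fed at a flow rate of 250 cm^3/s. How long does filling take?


Formula: t_fill = V_mold / Q_flow
t = 9948 cm^3 / 250 cm^3/s = 39.7920 s


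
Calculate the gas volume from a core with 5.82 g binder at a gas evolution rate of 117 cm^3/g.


Formula: V_gas = W_binder * gas_evolution_rate
V = 5.82 g * 117 cm^3/g = 680.9400 cm^3

680.9400 cm^3


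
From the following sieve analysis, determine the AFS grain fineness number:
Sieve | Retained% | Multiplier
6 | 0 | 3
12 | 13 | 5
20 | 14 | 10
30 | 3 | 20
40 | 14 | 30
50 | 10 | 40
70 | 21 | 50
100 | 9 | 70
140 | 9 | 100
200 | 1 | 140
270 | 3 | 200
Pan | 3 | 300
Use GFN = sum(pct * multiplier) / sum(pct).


Formula: GFN = sum(pct * multiplier) / sum(pct)
sum(pct * multiplier) = 5305
sum(pct) = 100
GFN = 5305 / 100 = 53.05


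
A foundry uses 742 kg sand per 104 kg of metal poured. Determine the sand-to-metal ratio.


Formula: Sand-to-Metal Ratio = W_sand / W_metal
Ratio = 742 kg / 104 kg = 7.1346

7.1346


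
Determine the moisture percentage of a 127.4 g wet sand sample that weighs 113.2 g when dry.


Formula: MC = (W_wet - W_dry) / W_wet * 100
Water mass = 127.4 - 113.2 = 14.2 g
MC = 14.2 / 127.4 * 100 = 11.1460%

Answer: 11.1460%


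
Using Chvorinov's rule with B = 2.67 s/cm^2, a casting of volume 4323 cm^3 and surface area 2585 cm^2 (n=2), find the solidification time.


Formula: t_s = B * (V/A)^n  (Chvorinov's rule, n=2)
Modulus M = V/A = 4323/2585 = 1.672340 cm
M^2 = 1.672340^2 = 2.796721 cm^2
t_s = 2.67 * 2.796721 = 7.4672 s

7.4672 s


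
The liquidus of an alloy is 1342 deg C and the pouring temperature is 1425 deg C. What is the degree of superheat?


Formula: Superheat = T_pour - T_melt
Superheat = 1425 - 1342 = 83 deg C

Answer: 83 deg C


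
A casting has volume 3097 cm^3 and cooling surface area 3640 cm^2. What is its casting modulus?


Formula: Casting Modulus M = V / A
M = 3097 cm^3 / 3640 cm^2 = 0.8508 cm

Final answer: 0.8508 cm


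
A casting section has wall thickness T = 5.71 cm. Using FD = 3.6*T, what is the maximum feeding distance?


Formula: FD = 3.6 * T  (riser feeding-distance rule)
FD = 3.6 * 5.71 cm = 20.5560 cm


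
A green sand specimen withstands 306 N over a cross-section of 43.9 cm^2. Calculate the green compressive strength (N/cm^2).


Formula: Compressive Strength = Force / Area
Strength = 306 N / 43.9 cm^2 = 6.9704 N/cm^2

Final answer: 6.9704 N/cm^2


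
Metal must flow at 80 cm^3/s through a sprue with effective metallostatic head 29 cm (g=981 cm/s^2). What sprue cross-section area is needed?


Formula: v = sqrt(2*g*h), A = Q/v
Velocity: v = sqrt(2 * 981 * 29) = sqrt(56898) = 238.5330 cm/s
Sprue area: A = Q / v = 80 / 238.5330 = 0.3354 cm^2

0.3354 cm^2


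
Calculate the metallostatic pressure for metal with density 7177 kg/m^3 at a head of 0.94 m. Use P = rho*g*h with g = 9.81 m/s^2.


Formula: P = rho * g * h
rho * g = 7177 * 9.81 = 70406.37 N/m^3
P = 70406.37 * 0.94 = 66181.9878 Pa

66181.9878 Pa


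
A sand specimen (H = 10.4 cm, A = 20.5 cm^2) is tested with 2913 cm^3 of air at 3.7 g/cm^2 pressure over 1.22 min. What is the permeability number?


Formula: Permeability Number P = (V * H) / (p * A * t)
Numerator: V * H = 2913 * 10.4 = 30295.2
Denominator: p * A * t = 3.7 * 20.5 * 1.22 = 92.537
P = 30295.2 / 92.537 = 327.3847

327.3847
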